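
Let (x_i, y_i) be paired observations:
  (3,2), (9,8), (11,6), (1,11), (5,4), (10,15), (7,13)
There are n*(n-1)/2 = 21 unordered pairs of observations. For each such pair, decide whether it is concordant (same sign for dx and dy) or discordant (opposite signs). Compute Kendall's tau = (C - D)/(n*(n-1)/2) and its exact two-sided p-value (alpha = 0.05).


Step 1: Enumerate the 21 unordered pairs (i,j) with i<j and classify each by sign(x_j-x_i) * sign(y_j-y_i).
  (1,2):dx=+6,dy=+6->C; (1,3):dx=+8,dy=+4->C; (1,4):dx=-2,dy=+9->D; (1,5):dx=+2,dy=+2->C
  (1,6):dx=+7,dy=+13->C; (1,7):dx=+4,dy=+11->C; (2,3):dx=+2,dy=-2->D; (2,4):dx=-8,dy=+3->D
  (2,5):dx=-4,dy=-4->C; (2,6):dx=+1,dy=+7->C; (2,7):dx=-2,dy=+5->D; (3,4):dx=-10,dy=+5->D
  (3,5):dx=-6,dy=-2->C; (3,6):dx=-1,dy=+9->D; (3,7):dx=-4,dy=+7->D; (4,5):dx=+4,dy=-7->D
  (4,6):dx=+9,dy=+4->C; (4,7):dx=+6,dy=+2->C; (5,6):dx=+5,dy=+11->C; (5,7):dx=+2,dy=+9->C
  (6,7):dx=-3,dy=-2->C
Step 2: C = 13, D = 8, total pairs = 21.
Step 3: tau = (C - D)/(n(n-1)/2) = (13 - 8)/21 = 0.238095.
Step 4: Exact two-sided p-value (enumerate n! = 5040 permutations of y under H0): p = 0.561905.
Step 5: alpha = 0.05. fail to reject H0.

tau_b = 0.2381 (C=13, D=8), p = 0.561905, fail to reject H0.


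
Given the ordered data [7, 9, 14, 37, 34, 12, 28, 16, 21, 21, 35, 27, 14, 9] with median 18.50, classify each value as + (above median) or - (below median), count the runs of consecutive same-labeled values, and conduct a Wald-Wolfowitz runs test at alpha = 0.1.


Step 1: Compute median = 18.50; label A = above, B = below.
Labels in order: BBBAABABAAAABB  (n_A = 7, n_B = 7)
Step 2: Count runs R = 7.
Step 3: Under H0 (random ordering), E[R] = 2*n_A*n_B/(n_A+n_B) + 1 = 2*7*7/14 + 1 = 8.0000.
        Var[R] = 2*n_A*n_B*(2*n_A*n_B - n_A - n_B) / ((n_A+n_B)^2 * (n_A+n_B-1)) = 8232/2548 = 3.2308.
        SD[R] = 1.7974.
Step 4: Continuity-corrected z = (R + 0.5 - E[R]) / SD[R] = (7 + 0.5 - 8.0000) / 1.7974 = -0.2782.
Step 5: Two-sided p-value via normal approximation = 2*(1 - Phi(|z|)) = 0.780879.
Step 6: alpha = 0.1. fail to reject H0.

R = 7, z = -0.2782, p = 0.780879, fail to reject H0.


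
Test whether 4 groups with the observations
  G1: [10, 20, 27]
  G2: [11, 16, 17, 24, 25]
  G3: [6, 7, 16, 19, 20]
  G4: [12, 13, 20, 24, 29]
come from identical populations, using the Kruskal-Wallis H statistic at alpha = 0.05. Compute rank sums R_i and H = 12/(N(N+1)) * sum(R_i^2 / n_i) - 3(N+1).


Step 1: Combine all N = 18 observations and assign midranks.
sorted (value, group, rank): (6,G3,1), (7,G3,2), (10,G1,3), (11,G2,4), (12,G4,5), (13,G4,6), (16,G2,7.5), (16,G3,7.5), (17,G2,9), (19,G3,10), (20,G1,12), (20,G3,12), (20,G4,12), (24,G2,14.5), (24,G4,14.5), (25,G2,16), (27,G1,17), (29,G4,18)
Step 2: Sum ranks within each group.
R_1 = 32 (n_1 = 3)
R_2 = 51 (n_2 = 5)
R_3 = 32.5 (n_3 = 5)
R_4 = 55.5 (n_4 = 5)
Step 3: H = 12/(N(N+1)) * sum(R_i^2/n_i) - 3(N+1)
     = 12/(18*19) * (32^2/3 + 51^2/5 + 32.5^2/5 + 55.5^2/5) - 3*19
     = 0.035088 * 1688.83 - 57
     = 2.257310.
Step 4: Ties present; correction factor C = 1 - 36/(18^3 - 18) = 0.993808. Corrected H = 2.257310 / 0.993808 = 2.271374.
Step 5: Under H0, H ~ chi^2(3); p-value = 0.518027.
Step 6: alpha = 0.05. fail to reject H0.

H = 2.2714, df = 3, p = 0.518027, fail to reject H0.


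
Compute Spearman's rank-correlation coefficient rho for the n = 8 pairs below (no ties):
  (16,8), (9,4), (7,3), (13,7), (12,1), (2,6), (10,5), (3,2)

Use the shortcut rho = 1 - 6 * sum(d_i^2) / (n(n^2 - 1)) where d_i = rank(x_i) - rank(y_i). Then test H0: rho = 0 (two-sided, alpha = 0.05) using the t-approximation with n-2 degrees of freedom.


Step 1: Rank x and y separately (midranks; no ties here).
rank(x): 16->8, 9->4, 7->3, 13->7, 12->6, 2->1, 10->5, 3->2
rank(y): 8->8, 4->4, 3->3, 7->7, 1->1, 6->6, 5->5, 2->2
Step 2: d_i = R_x(i) - R_y(i); compute d_i^2.
  (8-8)^2=0, (4-4)^2=0, (3-3)^2=0, (7-7)^2=0, (6-1)^2=25, (1-6)^2=25, (5-5)^2=0, (2-2)^2=0
sum(d^2) = 50.
Step 3: rho = 1 - 6*50 / (8*(8^2 - 1)) = 1 - 300/504 = 0.404762.
Step 4: Under H0, t = rho * sqrt((n-2)/(1-rho^2)) = 1.0842 ~ t(6).
Step 5: Two-sided p-value from the t-distribution with 6 df = 0.319889.
Step 6: alpha = 0.05. fail to reject H0.

rho = 0.4048, p = 0.319889, fail to reject H0 at alpha = 0.05.


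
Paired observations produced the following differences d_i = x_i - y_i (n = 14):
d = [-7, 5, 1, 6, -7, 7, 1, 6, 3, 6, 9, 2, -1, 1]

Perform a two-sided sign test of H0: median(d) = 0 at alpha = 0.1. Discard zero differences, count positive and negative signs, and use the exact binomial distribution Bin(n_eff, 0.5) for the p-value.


Step 1: Discard zero differences. Original n = 14; n_eff = number of nonzero differences = 14.
Nonzero differences (with sign): -7, +5, +1, +6, -7, +7, +1, +6, +3, +6, +9, +2, -1, +1
Step 2: Count signs: positive = 11, negative = 3.
Step 3: Under H0: P(positive) = 0.5, so the number of positives S ~ Bin(14, 0.5).
Step 4: Two-sided exact p-value = sum of Bin(14,0.5) probabilities at or below the observed probability = 0.057373.
Step 5: alpha = 0.1. reject H0.

n_eff = 14, pos = 11, neg = 3, p = 0.057373, reject H0.


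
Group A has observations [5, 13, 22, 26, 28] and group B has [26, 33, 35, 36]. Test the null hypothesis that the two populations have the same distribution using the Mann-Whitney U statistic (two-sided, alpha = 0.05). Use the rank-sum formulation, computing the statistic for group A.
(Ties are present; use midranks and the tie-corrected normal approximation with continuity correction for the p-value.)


Step 1: Combine and sort all 9 observations; assign midranks.
sorted (value, group): (5,X), (13,X), (22,X), (26,X), (26,Y), (28,X), (33,Y), (35,Y), (36,Y)
ranks: 5->1, 13->2, 22->3, 26->4.5, 26->4.5, 28->6, 33->7, 35->8, 36->9
Step 2: Rank sum for X: R1 = 1 + 2 + 3 + 4.5 + 6 = 16.5.
Step 3: U_X = R1 - n1(n1+1)/2 = 16.5 - 5*6/2 = 16.5 - 15 = 1.5.
       U_Y = n1*n2 - U_X = 20 - 1.5 = 18.5.
Step 4: Ties are present, so use the tie-corrected normal approximation (with continuity correction) for the p-value.
Step 5: p-value = 0.049090; compare to alpha = 0.05. reject H0.

U_X = 1.5, p = 0.049090, reject H0 at alpha = 0.05.


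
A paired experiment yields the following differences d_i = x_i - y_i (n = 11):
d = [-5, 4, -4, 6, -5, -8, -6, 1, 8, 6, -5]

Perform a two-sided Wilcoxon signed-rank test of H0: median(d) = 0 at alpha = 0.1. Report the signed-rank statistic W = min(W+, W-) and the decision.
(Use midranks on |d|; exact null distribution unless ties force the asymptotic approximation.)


Step 1: Drop any zero differences (none here) and take |d_i|.
|d| = [5, 4, 4, 6, 5, 8, 6, 1, 8, 6, 5]
Step 2: Midrank |d_i| (ties get averaged ranks).
ranks: |5|->5, |4|->2.5, |4|->2.5, |6|->8, |5|->5, |8|->10.5, |6|->8, |1|->1, |8|->10.5, |6|->8, |5|->5
Step 3: Attach original signs; sum ranks with positive sign and with negative sign.
W+ = 2.5 + 8 + 1 + 10.5 + 8 = 30
W- = 5 + 2.5 + 5 + 10.5 + 8 + 5 = 36
(Check: W+ + W- = 66 should equal n(n+1)/2 = 66.)
Step 4: Test statistic W = min(W+, W-) = 30.
Step 5: Ties in |d|, so use the tie-corrected normal approximation.
        E[W] = n(n+1)/4 = 11*12/4 = 33.
        Tie groups: |d|=4 (t=2), |d|=5 (t=3), |d|=6 (t=3), |d|=8 (t=2); sum(t^3 - t) = 60.
        Var[W] = n(n+1)(2n+1)/24 - sum(t^3-t)/48 = 3036/24 - 60/48 = 125.25.
        z = (W - E[W]) / sqrt(Var[W]) = (30 - 33) / 11.1915 = -0.2681.
        Two-sided p = 2*Phi(z) = 0.788653.
Step 6: alpha = 0.1. fail to reject H0.

W+ = 30, W- = 36, W = min = 30, p = 0.788653, fail to reject H0.


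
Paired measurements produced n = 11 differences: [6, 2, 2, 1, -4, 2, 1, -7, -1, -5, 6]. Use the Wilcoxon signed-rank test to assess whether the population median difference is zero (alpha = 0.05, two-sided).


Step 1: Drop any zero differences (none here) and take |d_i|.
|d| = [6, 2, 2, 1, 4, 2, 1, 7, 1, 5, 6]
Step 2: Midrank |d_i| (ties get averaged ranks).
ranks: |6|->9.5, |2|->5, |2|->5, |1|->2, |4|->7, |2|->5, |1|->2, |7|->11, |1|->2, |5|->8, |6|->9.5
Step 3: Attach original signs; sum ranks with positive sign and with negative sign.
W+ = 9.5 + 5 + 5 + 2 + 5 + 2 + 9.5 = 38
W- = 7 + 11 + 2 + 8 = 28
(Check: W+ + W- = 66 should equal n(n+1)/2 = 66.)
Step 4: Test statistic W = min(W+, W-) = 28.
Step 5: Ties in |d|, so use the tie-corrected normal approximation.
        E[W] = n(n+1)/4 = 11*12/4 = 33.
        Tie groups: |d|=1 (t=3), |d|=2 (t=3), |d|=6 (t=2); sum(t^3 - t) = 54.
        Var[W] = n(n+1)(2n+1)/24 - sum(t^3-t)/48 = 3036/24 - 54/48 = 125.375.
        z = (W - E[W]) / sqrt(Var[W]) = (28 - 33) / 11.1971 = -0.4465.
        Two-sided p = 2*Phi(z) = 0.655204.
Step 6: alpha = 0.05. fail to reject H0.

W+ = 38, W- = 28, W = min = 28, p = 0.655204, fail to reject H0.


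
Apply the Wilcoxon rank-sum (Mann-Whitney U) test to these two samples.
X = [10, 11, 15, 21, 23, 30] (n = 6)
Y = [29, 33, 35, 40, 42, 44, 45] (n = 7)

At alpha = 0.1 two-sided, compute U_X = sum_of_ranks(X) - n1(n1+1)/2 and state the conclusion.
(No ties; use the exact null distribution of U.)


Step 1: Combine and sort all 13 observations; assign midranks.
sorted (value, group): (10,X), (11,X), (15,X), (21,X), (23,X), (29,Y), (30,X), (33,Y), (35,Y), (40,Y), (42,Y), (44,Y), (45,Y)
ranks: 10->1, 11->2, 15->3, 21->4, 23->5, 29->6, 30->7, 33->8, 35->9, 40->10, 42->11, 44->12, 45->13
Step 2: Rank sum for X: R1 = 1 + 2 + 3 + 4 + 5 + 7 = 22.
Step 3: U_X = R1 - n1(n1+1)/2 = 22 - 6*7/2 = 22 - 21 = 1.
       U_Y = n1*n2 - U_X = 42 - 1 = 41.
Step 4: No ties, so the exact null distribution of U (based on enumerating the C(13,6) = 1716 equally likely rank assignments) gives the two-sided p-value.
Step 5: p-value = 0.002331; compare to alpha = 0.1. reject H0.

U_X = 1, p = 0.002331, reject H0 at alpha = 0.1.


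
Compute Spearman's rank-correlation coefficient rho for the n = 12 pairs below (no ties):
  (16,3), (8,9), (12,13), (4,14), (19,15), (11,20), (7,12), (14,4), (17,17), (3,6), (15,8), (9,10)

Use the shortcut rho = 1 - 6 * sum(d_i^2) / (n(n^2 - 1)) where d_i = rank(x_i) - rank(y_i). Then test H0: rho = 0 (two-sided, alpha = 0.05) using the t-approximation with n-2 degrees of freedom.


Step 1: Rank x and y separately (midranks; no ties here).
rank(x): 16->10, 8->4, 12->7, 4->2, 19->12, 11->6, 7->3, 14->8, 17->11, 3->1, 15->9, 9->5
rank(y): 3->1, 9->5, 13->8, 14->9, 15->10, 20->12, 12->7, 4->2, 17->11, 6->3, 8->4, 10->6
Step 2: d_i = R_x(i) - R_y(i); compute d_i^2.
  (10-1)^2=81, (4-5)^2=1, (7-8)^2=1, (2-9)^2=49, (12-10)^2=4, (6-12)^2=36, (3-7)^2=16, (8-2)^2=36, (11-11)^2=0, (1-3)^2=4, (9-4)^2=25, (5-6)^2=1
sum(d^2) = 254.
Step 3: rho = 1 - 6*254 / (12*(12^2 - 1)) = 1 - 1524/1716 = 0.111888.
Step 4: Under H0, t = rho * sqrt((n-2)/(1-rho^2)) = 0.3561 ~ t(10).
Step 5: Two-sided p-value from the t-distribution with 10 df = 0.729195.
Step 6: alpha = 0.05. fail to reject H0.

rho = 0.1119, p = 0.729195, fail to reject H0 at alpha = 0.05.


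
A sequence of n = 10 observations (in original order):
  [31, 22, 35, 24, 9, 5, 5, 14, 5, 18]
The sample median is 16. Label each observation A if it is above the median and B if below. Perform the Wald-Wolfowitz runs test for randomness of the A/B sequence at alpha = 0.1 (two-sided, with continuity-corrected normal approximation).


Step 1: Compute median = 16; label A = above, B = below.
Labels in order: AAAABBBBBA  (n_A = 5, n_B = 5)
Step 2: Count runs R = 3.
Step 3: Under H0 (random ordering), E[R] = 2*n_A*n_B/(n_A+n_B) + 1 = 2*5*5/10 + 1 = 6.0000.
        Var[R] = 2*n_A*n_B*(2*n_A*n_B - n_A - n_B) / ((n_A+n_B)^2 * (n_A+n_B-1)) = 2000/900 = 2.2222.
        SD[R] = 1.4907.
Step 4: Continuity-corrected z = (R + 0.5 - E[R]) / SD[R] = (3 + 0.5 - 6.0000) / 1.4907 = -1.6771.
Step 5: Two-sided p-value via normal approximation = 2*(1 - Phi(|z|)) = 0.093533.
Step 6: alpha = 0.1. reject H0.

R = 3, z = -1.6771, p = 0.093533, reject H0.


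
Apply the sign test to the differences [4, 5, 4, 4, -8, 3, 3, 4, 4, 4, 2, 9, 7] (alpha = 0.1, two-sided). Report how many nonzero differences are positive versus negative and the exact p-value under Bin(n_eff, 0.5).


Step 1: Discard zero differences. Original n = 13; n_eff = number of nonzero differences = 13.
Nonzero differences (with sign): +4, +5, +4, +4, -8, +3, +3, +4, +4, +4, +2, +9, +7
Step 2: Count signs: positive = 12, negative = 1.
Step 3: Under H0: P(positive) = 0.5, so the number of positives S ~ Bin(13, 0.5).
Step 4: Two-sided exact p-value = sum of Bin(13,0.5) probabilities at or below the observed probability = 0.003418.
Step 5: alpha = 0.1. reject H0.

n_eff = 13, pos = 12, neg = 1, p = 0.003418, reject H0.


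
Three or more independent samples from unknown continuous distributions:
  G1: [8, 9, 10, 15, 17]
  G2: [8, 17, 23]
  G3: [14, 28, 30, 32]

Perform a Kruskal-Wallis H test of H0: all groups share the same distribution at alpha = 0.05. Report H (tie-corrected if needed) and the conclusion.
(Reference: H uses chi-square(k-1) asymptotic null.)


Step 1: Combine all N = 12 observations and assign midranks.
sorted (value, group, rank): (8,G1,1.5), (8,G2,1.5), (9,G1,3), (10,G1,4), (14,G3,5), (15,G1,6), (17,G1,7.5), (17,G2,7.5), (23,G2,9), (28,G3,10), (30,G3,11), (32,G3,12)
Step 2: Sum ranks within each group.
R_1 = 22 (n_1 = 5)
R_2 = 18 (n_2 = 3)
R_3 = 38 (n_3 = 4)
Step 3: H = 12/(N(N+1)) * sum(R_i^2/n_i) - 3(N+1)
     = 12/(12*13) * (22^2/5 + 18^2/3 + 38^2/4) - 3*13
     = 0.076923 * 565.8 - 39
     = 4.523077.
Step 4: Ties present; correction factor C = 1 - 12/(12^3 - 12) = 0.993007. Corrected H = 4.523077 / 0.993007 = 4.554930.
Step 5: Under H0, H ~ chi^2(2); p-value = 0.102544.
Step 6: alpha = 0.05. fail to reject H0.

H = 4.5549, df = 2, p = 0.102544, fail to reject H0.


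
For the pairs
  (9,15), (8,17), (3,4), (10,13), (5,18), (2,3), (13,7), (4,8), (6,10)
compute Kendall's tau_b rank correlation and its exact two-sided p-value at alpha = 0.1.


Step 1: Enumerate the 36 unordered pairs (i,j) with i<j and classify each by sign(x_j-x_i) * sign(y_j-y_i).
  (1,2):dx=-1,dy=+2->D; (1,3):dx=-6,dy=-11->C; (1,4):dx=+1,dy=-2->D; (1,5):dx=-4,dy=+3->D
  (1,6):dx=-7,dy=-12->C; (1,7):dx=+4,dy=-8->D; (1,8):dx=-5,dy=-7->C; (1,9):dx=-3,dy=-5->C
  (2,3):dx=-5,dy=-13->C; (2,4):dx=+2,dy=-4->D; (2,5):dx=-3,dy=+1->D; (2,6):dx=-6,dy=-14->C
  (2,7):dx=+5,dy=-10->D; (2,8):dx=-4,dy=-9->C; (2,9):dx=-2,dy=-7->C; (3,4):dx=+7,dy=+9->C
  (3,5):dx=+2,dy=+14->C; (3,6):dx=-1,dy=-1->C; (3,7):dx=+10,dy=+3->C; (3,8):dx=+1,dy=+4->C
  (3,9):dx=+3,dy=+6->C; (4,5):dx=-5,dy=+5->D; (4,6):dx=-8,dy=-10->C; (4,7):dx=+3,dy=-6->D
  (4,8):dx=-6,dy=-5->C; (4,9):dx=-4,dy=-3->C; (5,6):dx=-3,dy=-15->C; (5,7):dx=+8,dy=-11->D
  (5,8):dx=-1,dy=-10->C; (5,9):dx=+1,dy=-8->D; (6,7):dx=+11,dy=+4->C; (6,8):dx=+2,dy=+5->C
  (6,9):dx=+4,dy=+7->C; (7,8):dx=-9,dy=+1->D; (7,9):dx=-7,dy=+3->D; (8,9):dx=+2,dy=+2->C
Step 2: C = 23, D = 13, total pairs = 36.
Step 3: tau = (C - D)/(n(n-1)/2) = (23 - 13)/36 = 0.277778.
Step 4: Exact two-sided p-value (enumerate n! = 362880 permutations of y under H0): p = 0.358488.
Step 5: alpha = 0.1. fail to reject H0.

tau_b = 0.2778 (C=23, D=13), p = 0.358488, fail to reject H0.


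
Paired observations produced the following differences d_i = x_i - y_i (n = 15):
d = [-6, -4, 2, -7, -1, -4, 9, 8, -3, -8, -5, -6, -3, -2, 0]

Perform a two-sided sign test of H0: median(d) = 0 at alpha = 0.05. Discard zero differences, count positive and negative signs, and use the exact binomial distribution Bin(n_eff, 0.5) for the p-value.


Step 1: Discard zero differences. Original n = 15; n_eff = number of nonzero differences = 14.
Nonzero differences (with sign): -6, -4, +2, -7, -1, -4, +9, +8, -3, -8, -5, -6, -3, -2
Step 2: Count signs: positive = 3, negative = 11.
Step 3: Under H0: P(positive) = 0.5, so the number of positives S ~ Bin(14, 0.5).
Step 4: Two-sided exact p-value = sum of Bin(14,0.5) probabilities at or below the observed probability = 0.057373.
Step 5: alpha = 0.05. fail to reject H0.

n_eff = 14, pos = 3, neg = 11, p = 0.057373, fail to reject H0.


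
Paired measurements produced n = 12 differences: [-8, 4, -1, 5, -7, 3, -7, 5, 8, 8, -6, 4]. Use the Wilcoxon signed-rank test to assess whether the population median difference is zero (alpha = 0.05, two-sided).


Step 1: Drop any zero differences (none here) and take |d_i|.
|d| = [8, 4, 1, 5, 7, 3, 7, 5, 8, 8, 6, 4]
Step 2: Midrank |d_i| (ties get averaged ranks).
ranks: |8|->11, |4|->3.5, |1|->1, |5|->5.5, |7|->8.5, |3|->2, |7|->8.5, |5|->5.5, |8|->11, |8|->11, |6|->7, |4|->3.5
Step 3: Attach original signs; sum ranks with positive sign and with negative sign.
W+ = 3.5 + 5.5 + 2 + 5.5 + 11 + 11 + 3.5 = 42
W- = 11 + 1 + 8.5 + 8.5 + 7 = 36
(Check: W+ + W- = 78 should equal n(n+1)/2 = 78.)
Step 4: Test statistic W = min(W+, W-) = 36.
Step 5: Ties in |d|, so use the tie-corrected normal approximation.
        E[W] = n(n+1)/4 = 12*13/4 = 39.
        Tie groups: |d|=4 (t=2), |d|=5 (t=2), |d|=7 (t=2), |d|=8 (t=3); sum(t^3 - t) = 42.
        Var[W] = n(n+1)(2n+1)/24 - sum(t^3-t)/48 = 3900/24 - 42/48 = 161.625.
        z = (W - E[W]) / sqrt(Var[W]) = (36 - 39) / 12.7132 = -0.2360.
        Two-sided p = 2*Phi(z) = 0.813452.
Step 6: alpha = 0.05. fail to reject H0.

W+ = 42, W- = 36, W = min = 36, p = 0.813452, fail to reject H0.


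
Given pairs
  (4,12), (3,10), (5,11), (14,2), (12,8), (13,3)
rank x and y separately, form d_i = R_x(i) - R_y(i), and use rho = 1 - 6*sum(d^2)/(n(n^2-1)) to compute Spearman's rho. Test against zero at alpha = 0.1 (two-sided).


Step 1: Rank x and y separately (midranks; no ties here).
rank(x): 4->2, 3->1, 5->3, 14->6, 12->4, 13->5
rank(y): 12->6, 10->4, 11->5, 2->1, 8->3, 3->2
Step 2: d_i = R_x(i) - R_y(i); compute d_i^2.
  (2-6)^2=16, (1-4)^2=9, (3-5)^2=4, (6-1)^2=25, (4-3)^2=1, (5-2)^2=9
sum(d^2) = 64.
Step 3: rho = 1 - 6*64 / (6*(6^2 - 1)) = 1 - 384/210 = -0.828571.
Step 4: Under H0, t = rho * sqrt((n-2)/(1-rho^2)) = -2.9598 ~ t(4).
Step 5: Two-sided p-value from the t-distribution with 4 df = 0.041563.
Step 6: alpha = 0.1. reject H0.

rho = -0.8286, p = 0.041563, reject H0 at alpha = 0.1.


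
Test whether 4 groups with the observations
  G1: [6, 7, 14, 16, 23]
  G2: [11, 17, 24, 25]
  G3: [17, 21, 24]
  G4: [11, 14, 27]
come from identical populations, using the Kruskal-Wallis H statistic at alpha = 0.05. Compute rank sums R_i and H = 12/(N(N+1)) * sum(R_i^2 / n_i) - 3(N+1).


Step 1: Combine all N = 15 observations and assign midranks.
sorted (value, group, rank): (6,G1,1), (7,G1,2), (11,G2,3.5), (11,G4,3.5), (14,G1,5.5), (14,G4,5.5), (16,G1,7), (17,G2,8.5), (17,G3,8.5), (21,G3,10), (23,G1,11), (24,G2,12.5), (24,G3,12.5), (25,G2,14), (27,G4,15)
Step 2: Sum ranks within each group.
R_1 = 26.5 (n_1 = 5)
R_2 = 38.5 (n_2 = 4)
R_3 = 31 (n_3 = 3)
R_4 = 24 (n_4 = 3)
Step 3: H = 12/(N(N+1)) * sum(R_i^2/n_i) - 3(N+1)
     = 12/(15*16) * (26.5^2/5 + 38.5^2/4 + 31^2/3 + 24^2/3) - 3*16
     = 0.050000 * 1023.35 - 48
     = 3.167292.
Step 4: Ties present; correction factor C = 1 - 24/(15^3 - 15) = 0.992857. Corrected H = 3.167292 / 0.992857 = 3.190078.
Step 5: Under H0, H ~ chi^2(3); p-value = 0.363237.
Step 6: alpha = 0.05. fail to reject H0.

H = 3.1901, df = 3, p = 0.363237, fail to reject H0.


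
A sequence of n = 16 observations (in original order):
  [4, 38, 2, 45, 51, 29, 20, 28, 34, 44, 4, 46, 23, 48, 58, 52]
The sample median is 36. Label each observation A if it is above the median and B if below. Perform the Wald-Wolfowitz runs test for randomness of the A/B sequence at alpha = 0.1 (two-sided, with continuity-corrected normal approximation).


Step 1: Compute median = 36; label A = above, B = below.
Labels in order: BABAABBBBABABAAA  (n_A = 8, n_B = 8)
Step 2: Count runs R = 10.
Step 3: Under H0 (random ordering), E[R] = 2*n_A*n_B/(n_A+n_B) + 1 = 2*8*8/16 + 1 = 9.0000.
        Var[R] = 2*n_A*n_B*(2*n_A*n_B - n_A - n_B) / ((n_A+n_B)^2 * (n_A+n_B-1)) = 14336/3840 = 3.7333.
        SD[R] = 1.9322.
Step 4: Continuity-corrected z = (R - 0.5 - E[R]) / SD[R] = (10 - 0.5 - 9.0000) / 1.9322 = 0.2588.
Step 5: Two-sided p-value via normal approximation = 2*(1 - Phi(|z|)) = 0.795809.
Step 6: alpha = 0.1. fail to reject H0.

R = 10, z = 0.2588, p = 0.795809, fail to reject H0.


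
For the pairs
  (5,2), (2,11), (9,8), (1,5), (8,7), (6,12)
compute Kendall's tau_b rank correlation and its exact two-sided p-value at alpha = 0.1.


Step 1: Enumerate the 15 unordered pairs (i,j) with i<j and classify each by sign(x_j-x_i) * sign(y_j-y_i).
  (1,2):dx=-3,dy=+9->D; (1,3):dx=+4,dy=+6->C; (1,4):dx=-4,dy=+3->D; (1,5):dx=+3,dy=+5->C
  (1,6):dx=+1,dy=+10->C; (2,3):dx=+7,dy=-3->D; (2,4):dx=-1,dy=-6->C; (2,5):dx=+6,dy=-4->D
  (2,6):dx=+4,dy=+1->C; (3,4):dx=-8,dy=-3->C; (3,5):dx=-1,dy=-1->C; (3,6):dx=-3,dy=+4->D
  (4,5):dx=+7,dy=+2->C; (4,6):dx=+5,dy=+7->C; (5,6):dx=-2,dy=+5->D
Step 2: C = 9, D = 6, total pairs = 15.
Step 3: tau = (C - D)/(n(n-1)/2) = (9 - 6)/15 = 0.200000.
Step 4: Exact two-sided p-value (enumerate n! = 720 permutations of y under H0): p = 0.719444.
Step 5: alpha = 0.1. fail to reject H0.

tau_b = 0.2000 (C=9, D=6), p = 0.719444, fail to reject H0.


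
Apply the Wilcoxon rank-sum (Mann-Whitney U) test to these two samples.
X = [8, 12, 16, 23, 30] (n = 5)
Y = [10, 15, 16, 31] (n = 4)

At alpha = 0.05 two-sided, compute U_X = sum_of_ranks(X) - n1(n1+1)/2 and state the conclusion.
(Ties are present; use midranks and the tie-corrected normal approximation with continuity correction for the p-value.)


Step 1: Combine and sort all 9 observations; assign midranks.
sorted (value, group): (8,X), (10,Y), (12,X), (15,Y), (16,X), (16,Y), (23,X), (30,X), (31,Y)
ranks: 8->1, 10->2, 12->3, 15->4, 16->5.5, 16->5.5, 23->7, 30->8, 31->9
Step 2: Rank sum for X: R1 = 1 + 3 + 5.5 + 7 + 8 = 24.5.
Step 3: U_X = R1 - n1(n1+1)/2 = 24.5 - 5*6/2 = 24.5 - 15 = 9.5.
       U_Y = n1*n2 - U_X = 20 - 9.5 = 10.5.
Step 4: Ties are present, so use the tie-corrected normal approximation (with continuity correction) for the p-value.
Step 5: p-value = 1.000000; compare to alpha = 0.05. fail to reject H0.

U_X = 9.5, p = 1.000000, fail to reject H0 at alpha = 0.05.


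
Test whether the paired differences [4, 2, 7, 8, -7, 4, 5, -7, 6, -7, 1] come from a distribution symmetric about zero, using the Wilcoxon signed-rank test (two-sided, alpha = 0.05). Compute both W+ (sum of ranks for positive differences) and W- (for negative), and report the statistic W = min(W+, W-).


Step 1: Drop any zero differences (none here) and take |d_i|.
|d| = [4, 2, 7, 8, 7, 4, 5, 7, 6, 7, 1]
Step 2: Midrank |d_i| (ties get averaged ranks).
ranks: |4|->3.5, |2|->2, |7|->8.5, |8|->11, |7|->8.5, |4|->3.5, |5|->5, |7|->8.5, |6|->6, |7|->8.5, |1|->1
Step 3: Attach original signs; sum ranks with positive sign and with negative sign.
W+ = 3.5 + 2 + 8.5 + 11 + 3.5 + 5 + 6 + 1 = 40.5
W- = 8.5 + 8.5 + 8.5 = 25.5
(Check: W+ + W- = 66 should equal n(n+1)/2 = 66.)
Step 4: Test statistic W = min(W+, W-) = 25.5.
Step 5: Ties in |d|, so use the tie-corrected normal approximation.
        E[W] = n(n+1)/4 = 11*12/4 = 33.
        Tie groups: |d|=4 (t=2), |d|=7 (t=4); sum(t^3 - t) = 66.
        Var[W] = n(n+1)(2n+1)/24 - sum(t^3-t)/48 = 3036/24 - 66/48 = 125.125.
        z = (W - E[W]) / sqrt(Var[W]) = (25.5 - 33) / 11.1859 = -0.6705.
        Two-sided p = 2*Phi(z) = 0.502549.
Step 6: alpha = 0.05. fail to reject H0.

W+ = 40.5, W- = 25.5, W = min = 25.5, p = 0.502549, fail to reject H0.


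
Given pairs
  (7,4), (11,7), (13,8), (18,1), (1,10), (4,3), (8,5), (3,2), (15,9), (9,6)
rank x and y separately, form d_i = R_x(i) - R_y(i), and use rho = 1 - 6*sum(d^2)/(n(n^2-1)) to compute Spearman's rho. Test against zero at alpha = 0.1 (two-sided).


Step 1: Rank x and y separately (midranks; no ties here).
rank(x): 7->4, 11->7, 13->8, 18->10, 1->1, 4->3, 8->5, 3->2, 15->9, 9->6
rank(y): 4->4, 7->7, 8->8, 1->1, 10->10, 3->3, 5->5, 2->2, 9->9, 6->6
Step 2: d_i = R_x(i) - R_y(i); compute d_i^2.
  (4-4)^2=0, (7-7)^2=0, (8-8)^2=0, (10-1)^2=81, (1-10)^2=81, (3-3)^2=0, (5-5)^2=0, (2-2)^2=0, (9-9)^2=0, (6-6)^2=0
sum(d^2) = 162.
Step 3: rho = 1 - 6*162 / (10*(10^2 - 1)) = 1 - 972/990 = 0.018182.
Step 4: Under H0, t = rho * sqrt((n-2)/(1-rho^2)) = 0.0514 ~ t(8).
Step 5: Two-sided p-value from the t-distribution with 8 df = 0.960240.
Step 6: alpha = 0.1. fail to reject H0.

rho = 0.0182, p = 0.960240, fail to reject H0 at alpha = 0.1.


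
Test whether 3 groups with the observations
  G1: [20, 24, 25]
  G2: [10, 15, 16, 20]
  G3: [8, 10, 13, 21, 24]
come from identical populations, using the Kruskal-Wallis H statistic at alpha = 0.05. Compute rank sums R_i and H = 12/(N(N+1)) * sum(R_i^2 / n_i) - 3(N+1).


Step 1: Combine all N = 12 observations and assign midranks.
sorted (value, group, rank): (8,G3,1), (10,G2,2.5), (10,G3,2.5), (13,G3,4), (15,G2,5), (16,G2,6), (20,G1,7.5), (20,G2,7.5), (21,G3,9), (24,G1,10.5), (24,G3,10.5), (25,G1,12)
Step 2: Sum ranks within each group.
R_1 = 30 (n_1 = 3)
R_2 = 21 (n_2 = 4)
R_3 = 27 (n_3 = 5)
Step 3: H = 12/(N(N+1)) * sum(R_i^2/n_i) - 3(N+1)
     = 12/(12*13) * (30^2/3 + 21^2/4 + 27^2/5) - 3*13
     = 0.076923 * 556.05 - 39
     = 3.773077.
Step 4: Ties present; correction factor C = 1 - 18/(12^3 - 12) = 0.989510. Corrected H = 3.773077 / 0.989510 = 3.813074.
Step 5: Under H0, H ~ chi^2(2); p-value = 0.148594.
Step 6: alpha = 0.05. fail to reject H0.

H = 3.8131, df = 2, p = 0.148594, fail to reject H0.


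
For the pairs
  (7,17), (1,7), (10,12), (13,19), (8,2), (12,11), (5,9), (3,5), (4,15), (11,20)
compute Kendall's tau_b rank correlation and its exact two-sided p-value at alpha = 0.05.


Step 1: Enumerate the 45 unordered pairs (i,j) with i<j and classify each by sign(x_j-x_i) * sign(y_j-y_i).
  (1,2):dx=-6,dy=-10->C; (1,3):dx=+3,dy=-5->D; (1,4):dx=+6,dy=+2->C; (1,5):dx=+1,dy=-15->D
  (1,6):dx=+5,dy=-6->D; (1,7):dx=-2,dy=-8->C; (1,8):dx=-4,dy=-12->C; (1,9):dx=-3,dy=-2->C
  (1,10):dx=+4,dy=+3->C; (2,3):dx=+9,dy=+5->C; (2,4):dx=+12,dy=+12->C; (2,5):dx=+7,dy=-5->D
  (2,6):dx=+11,dy=+4->C; (2,7):dx=+4,dy=+2->C; (2,8):dx=+2,dy=-2->D; (2,9):dx=+3,dy=+8->C
  (2,10):dx=+10,dy=+13->C; (3,4):dx=+3,dy=+7->C; (3,5):dx=-2,dy=-10->C; (3,6):dx=+2,dy=-1->D
  (3,7):dx=-5,dy=-3->C; (3,8):dx=-7,dy=-7->C; (3,9):dx=-6,dy=+3->D; (3,10):dx=+1,dy=+8->C
  (4,5):dx=-5,dy=-17->C; (4,6):dx=-1,dy=-8->C; (4,7):dx=-8,dy=-10->C; (4,8):dx=-10,dy=-14->C
  (4,9):dx=-9,dy=-4->C; (4,10):dx=-2,dy=+1->D; (5,6):dx=+4,dy=+9->C; (5,7):dx=-3,dy=+7->D
  (5,8):dx=-5,dy=+3->D; (5,9):dx=-4,dy=+13->D; (5,10):dx=+3,dy=+18->C; (6,7):dx=-7,dy=-2->C
  (6,8):dx=-9,dy=-6->C; (6,9):dx=-8,dy=+4->D; (6,10):dx=-1,dy=+9->D; (7,8):dx=-2,dy=-4->C
  (7,9):dx=-1,dy=+6->D; (7,10):dx=+6,dy=+11->C; (8,9):dx=+1,dy=+10->C; (8,10):dx=+8,dy=+15->C
  (9,10):dx=+7,dy=+5->C
Step 2: C = 31, D = 14, total pairs = 45.
Step 3: tau = (C - D)/(n(n-1)/2) = (31 - 14)/45 = 0.377778.
Step 4: Exact two-sided p-value (enumerate n! = 3628800 permutations of y under H0): p = 0.155742.
Step 5: alpha = 0.05. fail to reject H0.

tau_b = 0.3778 (C=31, D=14), p = 0.155742, fail to reject H0.


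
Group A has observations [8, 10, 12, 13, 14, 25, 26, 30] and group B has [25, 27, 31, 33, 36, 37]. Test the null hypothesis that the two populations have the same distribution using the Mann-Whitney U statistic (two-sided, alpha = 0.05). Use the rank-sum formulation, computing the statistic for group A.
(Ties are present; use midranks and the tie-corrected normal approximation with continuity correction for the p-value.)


Step 1: Combine and sort all 14 observations; assign midranks.
sorted (value, group): (8,X), (10,X), (12,X), (13,X), (14,X), (25,X), (25,Y), (26,X), (27,Y), (30,X), (31,Y), (33,Y), (36,Y), (37,Y)
ranks: 8->1, 10->2, 12->3, 13->4, 14->5, 25->6.5, 25->6.5, 26->8, 27->9, 30->10, 31->11, 33->12, 36->13, 37->14
Step 2: Rank sum for X: R1 = 1 + 2 + 3 + 4 + 5 + 6.5 + 8 + 10 = 39.5.
Step 3: U_X = R1 - n1(n1+1)/2 = 39.5 - 8*9/2 = 39.5 - 36 = 3.5.
       U_Y = n1*n2 - U_X = 48 - 3.5 = 44.5.
Step 4: Ties are present, so use the tie-corrected normal approximation (with continuity correction) for the p-value.
Step 5: p-value = 0.009743; compare to alpha = 0.05. reject H0.

U_X = 3.5, p = 0.009743, reject H0 at alpha = 0.05.


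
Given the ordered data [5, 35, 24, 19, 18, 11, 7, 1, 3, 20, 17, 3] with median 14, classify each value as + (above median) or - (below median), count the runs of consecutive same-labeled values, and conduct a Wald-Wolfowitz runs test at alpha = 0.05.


Step 1: Compute median = 14; label A = above, B = below.
Labels in order: BAAAABBBBAAB  (n_A = 6, n_B = 6)
Step 2: Count runs R = 5.
Step 3: Under H0 (random ordering), E[R] = 2*n_A*n_B/(n_A+n_B) + 1 = 2*6*6/12 + 1 = 7.0000.
        Var[R] = 2*n_A*n_B*(2*n_A*n_B - n_A - n_B) / ((n_A+n_B)^2 * (n_A+n_B-1)) = 4320/1584 = 2.7273.
        SD[R] = 1.6514.
Step 4: Continuity-corrected z = (R + 0.5 - E[R]) / SD[R] = (5 + 0.5 - 7.0000) / 1.6514 = -0.9083.
Step 5: Two-sided p-value via normal approximation = 2*(1 - Phi(|z|)) = 0.363722.
Step 6: alpha = 0.05. fail to reject H0.

R = 5, z = -0.9083, p = 0.363722, fail to reject H0.


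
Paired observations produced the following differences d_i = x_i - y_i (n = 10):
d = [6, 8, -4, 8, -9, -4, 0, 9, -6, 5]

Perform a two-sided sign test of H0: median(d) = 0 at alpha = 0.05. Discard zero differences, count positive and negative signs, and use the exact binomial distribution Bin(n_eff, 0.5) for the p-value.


Step 1: Discard zero differences. Original n = 10; n_eff = number of nonzero differences = 9.
Nonzero differences (with sign): +6, +8, -4, +8, -9, -4, +9, -6, +5
Step 2: Count signs: positive = 5, negative = 4.
Step 3: Under H0: P(positive) = 0.5, so the number of positives S ~ Bin(9, 0.5).
Step 4: Two-sided exact p-value = sum of Bin(9,0.5) probabilities at or below the observed probability = 1.000000.
Step 5: alpha = 0.05. fail to reject H0.

n_eff = 9, pos = 5, neg = 4, p = 1.000000, fail to reject H0.


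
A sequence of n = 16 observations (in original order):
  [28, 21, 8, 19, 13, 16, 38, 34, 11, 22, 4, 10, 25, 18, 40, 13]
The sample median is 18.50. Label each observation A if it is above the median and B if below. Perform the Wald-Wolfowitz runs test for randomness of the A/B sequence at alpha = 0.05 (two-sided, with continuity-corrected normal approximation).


Step 1: Compute median = 18.50; label A = above, B = below.
Labels in order: AABABBAABABBABAB  (n_A = 8, n_B = 8)
Step 2: Count runs R = 12.
Step 3: Under H0 (random ordering), E[R] = 2*n_A*n_B/(n_A+n_B) + 1 = 2*8*8/16 + 1 = 9.0000.
        Var[R] = 2*n_A*n_B*(2*n_A*n_B - n_A - n_B) / ((n_A+n_B)^2 * (n_A+n_B-1)) = 14336/3840 = 3.7333.
        SD[R] = 1.9322.
Step 4: Continuity-corrected z = (R - 0.5 - E[R]) / SD[R] = (12 - 0.5 - 9.0000) / 1.9322 = 1.2939.
Step 5: Two-sided p-value via normal approximation = 2*(1 - Phi(|z|)) = 0.195709.
Step 6: alpha = 0.05. fail to reject H0.

R = 12, z = 1.2939, p = 0.195709, fail to reject H0.


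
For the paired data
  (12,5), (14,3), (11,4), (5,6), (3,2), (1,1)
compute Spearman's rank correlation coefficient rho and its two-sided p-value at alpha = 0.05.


Step 1: Rank x and y separately (midranks; no ties here).
rank(x): 12->5, 14->6, 11->4, 5->3, 3->2, 1->1
rank(y): 5->5, 3->3, 4->4, 6->6, 2->2, 1->1
Step 2: d_i = R_x(i) - R_y(i); compute d_i^2.
  (5-5)^2=0, (6-3)^2=9, (4-4)^2=0, (3-6)^2=9, (2-2)^2=0, (1-1)^2=0
sum(d^2) = 18.
Step 3: rho = 1 - 6*18 / (6*(6^2 - 1)) = 1 - 108/210 = 0.485714.
Step 4: Under H0, t = rho * sqrt((n-2)/(1-rho^2)) = 1.1113 ~ t(4).
Step 5: Two-sided p-value from the t-distribution with 4 df = 0.328723.
Step 6: alpha = 0.05. fail to reject H0.

rho = 0.4857, p = 0.328723, fail to reject H0 at alpha = 0.05.


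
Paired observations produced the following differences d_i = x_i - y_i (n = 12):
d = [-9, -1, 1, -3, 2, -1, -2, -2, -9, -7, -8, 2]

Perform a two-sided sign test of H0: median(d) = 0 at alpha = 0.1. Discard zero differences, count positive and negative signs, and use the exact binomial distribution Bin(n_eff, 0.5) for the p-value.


Step 1: Discard zero differences. Original n = 12; n_eff = number of nonzero differences = 12.
Nonzero differences (with sign): -9, -1, +1, -3, +2, -1, -2, -2, -9, -7, -8, +2
Step 2: Count signs: positive = 3, negative = 9.
Step 3: Under H0: P(positive) = 0.5, so the number of positives S ~ Bin(12, 0.5).
Step 4: Two-sided exact p-value = sum of Bin(12,0.5) probabilities at or below the observed probability = 0.145996.
Step 5: alpha = 0.1. fail to reject H0.

n_eff = 12, pos = 3, neg = 9, p = 0.145996, fail to reject H0.


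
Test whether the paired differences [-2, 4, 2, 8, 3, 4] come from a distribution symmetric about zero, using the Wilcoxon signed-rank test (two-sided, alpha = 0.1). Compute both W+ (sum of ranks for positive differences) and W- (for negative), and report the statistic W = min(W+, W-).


Step 1: Drop any zero differences (none here) and take |d_i|.
|d| = [2, 4, 2, 8, 3, 4]
Step 2: Midrank |d_i| (ties get averaged ranks).
ranks: |2|->1.5, |4|->4.5, |2|->1.5, |8|->6, |3|->3, |4|->4.5
Step 3: Attach original signs; sum ranks with positive sign and with negative sign.
W+ = 4.5 + 1.5 + 6 + 3 + 4.5 = 19.5
W- = 1.5 = 1.5
(Check: W+ + W- = 21 should equal n(n+1)/2 = 21.)
Step 4: Test statistic W = min(W+, W-) = 1.5.
Step 5: Ties in |d|, so use the tie-corrected normal approximation.
        E[W] = n(n+1)/4 = 6*7/4 = 10.5.
        Tie groups: |d|=2 (t=2), |d|=4 (t=2); sum(t^3 - t) = 12.
        Var[W] = n(n+1)(2n+1)/24 - sum(t^3-t)/48 = 546/24 - 12/48 = 22.5.
        z = (W - E[W]) / sqrt(Var[W]) = (1.5 - 10.5) / 4.7434 = -1.8974.
        Two-sided p = 2*Phi(z) = 0.057780.
Step 6: alpha = 0.1. reject H0.

W+ = 19.5, W- = 1.5, W = min = 1.5, p = 0.057780, reject H0.


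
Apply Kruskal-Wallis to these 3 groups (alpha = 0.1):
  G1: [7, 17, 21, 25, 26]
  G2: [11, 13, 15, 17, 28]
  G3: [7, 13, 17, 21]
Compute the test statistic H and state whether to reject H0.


Step 1: Combine all N = 14 observations and assign midranks.
sorted (value, group, rank): (7,G1,1.5), (7,G3,1.5), (11,G2,3), (13,G2,4.5), (13,G3,4.5), (15,G2,6), (17,G1,8), (17,G2,8), (17,G3,8), (21,G1,10.5), (21,G3,10.5), (25,G1,12), (26,G1,13), (28,G2,14)
Step 2: Sum ranks within each group.
R_1 = 45 (n_1 = 5)
R_2 = 35.5 (n_2 = 5)
R_3 = 24.5 (n_3 = 4)
Step 3: H = 12/(N(N+1)) * sum(R_i^2/n_i) - 3(N+1)
     = 12/(14*15) * (45^2/5 + 35.5^2/5 + 24.5^2/4) - 3*15
     = 0.057143 * 807.112 - 45
     = 1.120714.
Step 4: Ties present; correction factor C = 1 - 42/(14^3 - 14) = 0.984615. Corrected H = 1.120714 / 0.984615 = 1.138225.
Step 5: Under H0, H ~ chi^2(2); p-value = 0.566027.
Step 6: alpha = 0.1. fail to reject H0.

H = 1.1382, df = 2, p = 0.566027, fail to reject H0.


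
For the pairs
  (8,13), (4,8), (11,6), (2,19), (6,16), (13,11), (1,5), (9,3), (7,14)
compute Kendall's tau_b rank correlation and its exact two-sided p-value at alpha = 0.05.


Step 1: Enumerate the 36 unordered pairs (i,j) with i<j and classify each by sign(x_j-x_i) * sign(y_j-y_i).
  (1,2):dx=-4,dy=-5->C; (1,3):dx=+3,dy=-7->D; (1,4):dx=-6,dy=+6->D; (1,5):dx=-2,dy=+3->D
  (1,6):dx=+5,dy=-2->D; (1,7):dx=-7,dy=-8->C; (1,8):dx=+1,dy=-10->D; (1,9):dx=-1,dy=+1->D
  (2,3):dx=+7,dy=-2->D; (2,4):dx=-2,dy=+11->D; (2,5):dx=+2,dy=+8->C; (2,6):dx=+9,dy=+3->C
  (2,7):dx=-3,dy=-3->C; (2,8):dx=+5,dy=-5->D; (2,9):dx=+3,dy=+6->C; (3,4):dx=-9,dy=+13->D
  (3,5):dx=-5,dy=+10->D; (3,6):dx=+2,dy=+5->C; (3,7):dx=-10,dy=-1->C; (3,8):dx=-2,dy=-3->C
  (3,9):dx=-4,dy=+8->D; (4,5):dx=+4,dy=-3->D; (4,6):dx=+11,dy=-8->D; (4,7):dx=-1,dy=-14->C
  (4,8):dx=+7,dy=-16->D; (4,9):dx=+5,dy=-5->D; (5,6):dx=+7,dy=-5->D; (5,7):dx=-5,dy=-11->C
  (5,8):dx=+3,dy=-13->D; (5,9):dx=+1,dy=-2->D; (6,7):dx=-12,dy=-6->C; (6,8):dx=-4,dy=-8->C
  (6,9):dx=-6,dy=+3->D; (7,8):dx=+8,dy=-2->D; (7,9):dx=+6,dy=+9->C; (8,9):dx=-2,dy=+11->D
Step 2: C = 14, D = 22, total pairs = 36.
Step 3: tau = (C - D)/(n(n-1)/2) = (14 - 22)/36 = -0.222222.
Step 4: Exact two-sided p-value (enumerate n! = 362880 permutations of y under H0): p = 0.476709.
Step 5: alpha = 0.05. fail to reject H0.

tau_b = -0.2222 (C=14, D=22), p = 0.476709, fail to reject H0.


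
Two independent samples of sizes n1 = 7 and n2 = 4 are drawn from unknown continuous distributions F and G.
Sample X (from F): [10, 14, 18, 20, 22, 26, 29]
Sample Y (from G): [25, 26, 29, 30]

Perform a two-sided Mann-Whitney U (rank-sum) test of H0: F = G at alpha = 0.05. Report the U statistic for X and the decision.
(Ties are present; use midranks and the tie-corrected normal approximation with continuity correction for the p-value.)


Step 1: Combine and sort all 11 observations; assign midranks.
sorted (value, group): (10,X), (14,X), (18,X), (20,X), (22,X), (25,Y), (26,X), (26,Y), (29,X), (29,Y), (30,Y)
ranks: 10->1, 14->2, 18->3, 20->4, 22->5, 25->6, 26->7.5, 26->7.5, 29->9.5, 29->9.5, 30->11
Step 2: Rank sum for X: R1 = 1 + 2 + 3 + 4 + 5 + 7.5 + 9.5 = 32.
Step 3: U_X = R1 - n1(n1+1)/2 = 32 - 7*8/2 = 32 - 28 = 4.
       U_Y = n1*n2 - U_X = 28 - 4 = 24.
Step 4: Ties are present, so use the tie-corrected normal approximation (with continuity correction) for the p-value.
Step 5: p-value = 0.071302; compare to alpha = 0.05. fail to reject H0.

U_X = 4, p = 0.071302, fail to reject H0 at alpha = 0.05.


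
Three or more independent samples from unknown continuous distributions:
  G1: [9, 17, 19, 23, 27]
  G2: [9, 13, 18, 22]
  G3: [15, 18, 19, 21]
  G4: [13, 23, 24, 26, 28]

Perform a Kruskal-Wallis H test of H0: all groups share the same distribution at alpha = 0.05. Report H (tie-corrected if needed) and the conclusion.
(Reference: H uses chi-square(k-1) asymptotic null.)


Step 1: Combine all N = 18 observations and assign midranks.
sorted (value, group, rank): (9,G1,1.5), (9,G2,1.5), (13,G2,3.5), (13,G4,3.5), (15,G3,5), (17,G1,6), (18,G2,7.5), (18,G3,7.5), (19,G1,9.5), (19,G3,9.5), (21,G3,11), (22,G2,12), (23,G1,13.5), (23,G4,13.5), (24,G4,15), (26,G4,16), (27,G1,17), (28,G4,18)
Step 2: Sum ranks within each group.
R_1 = 47.5 (n_1 = 5)
R_2 = 24.5 (n_2 = 4)
R_3 = 33 (n_3 = 4)
R_4 = 66 (n_4 = 5)
Step 3: H = 12/(N(N+1)) * sum(R_i^2/n_i) - 3(N+1)
     = 12/(18*19) * (47.5^2/5 + 24.5^2/4 + 33^2/4 + 66^2/5) - 3*19
     = 0.035088 * 1744.76 - 57
     = 4.219737.
Step 4: Ties present; correction factor C = 1 - 30/(18^3 - 18) = 0.994840. Corrected H = 4.219737 / 0.994840 = 4.241623.
Step 5: Under H0, H ~ chi^2(3); p-value = 0.236527.
Step 6: alpha = 0.05. fail to reject H0.

H = 4.2416, df = 3, p = 0.236527, fail to reject H0.


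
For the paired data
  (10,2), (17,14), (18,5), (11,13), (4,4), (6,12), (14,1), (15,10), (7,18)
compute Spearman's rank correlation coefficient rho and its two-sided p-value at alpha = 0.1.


Step 1: Rank x and y separately (midranks; no ties here).
rank(x): 10->4, 17->8, 18->9, 11->5, 4->1, 6->2, 14->6, 15->7, 7->3
rank(y): 2->2, 14->8, 5->4, 13->7, 4->3, 12->6, 1->1, 10->5, 18->9
Step 2: d_i = R_x(i) - R_y(i); compute d_i^2.
  (4-2)^2=4, (8-8)^2=0, (9-4)^2=25, (5-7)^2=4, (1-3)^2=4, (2-6)^2=16, (6-1)^2=25, (7-5)^2=4, (3-9)^2=36
sum(d^2) = 118.
Step 3: rho = 1 - 6*118 / (9*(9^2 - 1)) = 1 - 708/720 = 0.016667.
Step 4: Under H0, t = rho * sqrt((n-2)/(1-rho^2)) = 0.0441 ~ t(7).
Step 5: Two-sided p-value from the t-distribution with 7 df = 0.966055.
Step 6: alpha = 0.1. fail to reject H0.

rho = 0.0167, p = 0.966055, fail to reject H0 at alpha = 0.1.


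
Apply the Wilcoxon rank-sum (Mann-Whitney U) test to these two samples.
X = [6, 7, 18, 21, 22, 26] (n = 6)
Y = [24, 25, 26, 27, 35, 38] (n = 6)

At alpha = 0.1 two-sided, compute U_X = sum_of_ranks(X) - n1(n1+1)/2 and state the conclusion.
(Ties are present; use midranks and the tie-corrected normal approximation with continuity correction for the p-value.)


Step 1: Combine and sort all 12 observations; assign midranks.
sorted (value, group): (6,X), (7,X), (18,X), (21,X), (22,X), (24,Y), (25,Y), (26,X), (26,Y), (27,Y), (35,Y), (38,Y)
ranks: 6->1, 7->2, 18->3, 21->4, 22->5, 24->6, 25->7, 26->8.5, 26->8.5, 27->10, 35->11, 38->12
Step 2: Rank sum for X: R1 = 1 + 2 + 3 + 4 + 5 + 8.5 = 23.5.
Step 3: U_X = R1 - n1(n1+1)/2 = 23.5 - 6*7/2 = 23.5 - 21 = 2.5.
       U_Y = n1*n2 - U_X = 36 - 2.5 = 33.5.
Step 4: Ties are present, so use the tie-corrected normal approximation (with continuity correction) for the p-value.
Step 5: p-value = 0.016122; compare to alpha = 0.1. reject H0.

U_X = 2.5, p = 0.016122, reject H0 at alpha = 0.1.


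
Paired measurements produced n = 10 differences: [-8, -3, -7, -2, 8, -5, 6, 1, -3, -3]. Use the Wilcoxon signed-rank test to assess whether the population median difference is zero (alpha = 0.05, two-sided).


Step 1: Drop any zero differences (none here) and take |d_i|.
|d| = [8, 3, 7, 2, 8, 5, 6, 1, 3, 3]
Step 2: Midrank |d_i| (ties get averaged ranks).
ranks: |8|->9.5, |3|->4, |7|->8, |2|->2, |8|->9.5, |5|->6, |6|->7, |1|->1, |3|->4, |3|->4
Step 3: Attach original signs; sum ranks with positive sign and with negative sign.
W+ = 9.5 + 7 + 1 = 17.5
W- = 9.5 + 4 + 8 + 2 + 6 + 4 + 4 = 37.5
(Check: W+ + W- = 55 should equal n(n+1)/2 = 55.)
Step 4: Test statistic W = min(W+, W-) = 17.5.
Step 5: Ties in |d|, so use the tie-corrected normal approximation.
        E[W] = n(n+1)/4 = 10*11/4 = 27.5.
        Tie groups: |d|=3 (t=3), |d|=8 (t=2); sum(t^3 - t) = 30.
        Var[W] = n(n+1)(2n+1)/24 - sum(t^3-t)/48 = 2310/24 - 30/48 = 95.625.
        z = (W - E[W]) / sqrt(Var[W]) = (17.5 - 27.5) / 9.7788 = -1.0226.
        Two-sided p = 2*Phi(z) = 0.306488.
Step 6: alpha = 0.05. fail to reject H0.

W+ = 17.5, W- = 37.5, W = min = 17.5, p = 0.306488, fail to reject H0.
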